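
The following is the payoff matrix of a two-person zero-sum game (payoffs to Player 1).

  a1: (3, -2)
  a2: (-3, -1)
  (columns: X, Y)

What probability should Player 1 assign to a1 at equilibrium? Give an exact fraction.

Row minima: a1 → -2, a2 → -3; maximin = -2.
Column maxima: X → 3, Y → -1; minimax = -1.
-2 ≠ -1, so there is no saddle point; optimal play is mixed.
Let Player 1 play a1 with probability p. Expected payoff against X: 3p + (-3)(1−p) = 6p − 3; against Y: (-2)p + (-1)(1−p) = −p − 1.
Setting these equal: 6p − 3 = −p − 1 ⇒ 7p = 2 ⇒ p = 2/7, and the value is (6)·(2/7) − 3 = -9/7.
For Player 2: with q = P(X), equating a1's and a2's payoffs gives 5q − 2 = −2q − 1 ⇒ q = 1/7.

2/7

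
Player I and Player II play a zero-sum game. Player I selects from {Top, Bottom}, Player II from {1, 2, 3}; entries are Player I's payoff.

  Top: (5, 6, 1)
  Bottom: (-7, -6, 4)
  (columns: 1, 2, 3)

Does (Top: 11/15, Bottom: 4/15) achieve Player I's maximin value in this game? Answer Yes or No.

Against 1 this mix gives (11/15)·5 + (4/15)·(-7) = 9/5.
Against 2 this mix gives (11/15)·6 + (4/15)·(-6) = 14/5.
Against 3 this mix gives (11/15)·1 + (4/15)·4 = 9/5.
All of Player II's active replies (1, 3) yield 9/5, and no column does worse for Player I. The mix makes Player II indifferent and guarantees 9/5, so it is optimal.

Yes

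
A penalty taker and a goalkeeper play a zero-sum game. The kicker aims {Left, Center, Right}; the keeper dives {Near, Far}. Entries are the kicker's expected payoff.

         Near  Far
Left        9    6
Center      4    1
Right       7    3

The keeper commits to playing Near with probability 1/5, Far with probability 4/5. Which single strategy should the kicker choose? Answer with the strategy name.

Left

Expected payoff of Left: (1/5)·9 + (4/5)·6 = 33/5.
Expected payoff of Center: (1/5)·4 + (4/5)·1 = 8/5.
Expected payoff of Right: (1/5)·7 + (4/5)·3 = 19/5.
The largest is 33/5, so the kicker's best response is Left.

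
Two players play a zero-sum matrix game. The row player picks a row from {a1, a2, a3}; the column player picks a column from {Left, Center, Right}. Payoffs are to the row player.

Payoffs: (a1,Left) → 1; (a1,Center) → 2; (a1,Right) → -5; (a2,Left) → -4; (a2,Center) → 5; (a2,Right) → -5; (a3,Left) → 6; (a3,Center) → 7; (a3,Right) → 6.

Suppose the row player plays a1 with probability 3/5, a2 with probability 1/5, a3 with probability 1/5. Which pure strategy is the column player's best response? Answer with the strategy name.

Right

If the column player plays Left, the row player's expected payoff is (3/5)·1 + (1/5)·(-4) + (1/5)·6 = 1.
If the column player plays Center, the row player's expected payoff is (3/5)·2 + (1/5)·5 + (1/5)·7 = 18/5.
If the column player plays Right, the row player's expected payoff is (3/5)·(-5) + (1/5)·(-5) + (1/5)·6 = -14/5.
The column player minimizes the row player's payoff; the smallest is -14/5, so the best response is Right.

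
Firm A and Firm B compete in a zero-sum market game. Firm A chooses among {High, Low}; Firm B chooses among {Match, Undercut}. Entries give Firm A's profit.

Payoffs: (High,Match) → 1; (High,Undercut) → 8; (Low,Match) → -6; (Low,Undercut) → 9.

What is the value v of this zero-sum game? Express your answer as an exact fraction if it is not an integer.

1

Row minima: High → 1, Low → -6; maximin = 1.
Column maxima: Match → 1, Undercut → 9; minimax = 1.
Since maximin = minimax = 1, there is a saddle point and the value is 1.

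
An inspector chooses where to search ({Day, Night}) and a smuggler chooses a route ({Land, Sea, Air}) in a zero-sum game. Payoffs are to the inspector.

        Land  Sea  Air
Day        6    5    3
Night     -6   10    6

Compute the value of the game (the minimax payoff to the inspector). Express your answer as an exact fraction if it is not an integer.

Row minima: Day → 3, Night → -6; maximin = 3.
Column maxima: Land → 6, Sea → 10, Air → 6; minimax = 6.
3 ≠ 6, so there is no saddle point; optimal play is mixed.
Sea is strictly dominated by Air (it gives the inspector strictly more in every row), so the smuggler never plays it.
On the remaining 2×2 (Day, Night vs Land, Air):
Let the inspector play Day with probability p. Expected payoff against Land: 6p + (-6)(1−p) = 12p − 6; against Air: 3p + 6(1−p) = −3p + 6.
Setting these equal: 12p − 6 = −3p + 6 ⇒ 15p = 12 ⇒ p = 4/5, and the value is (12)·(4/5) − 6 = 18/5.
For the smuggler: with q = P(Land), equating Day's and Night's payoffs gives 3q + 3 = −12q + 6 ⇒ q = 1/5.

18/5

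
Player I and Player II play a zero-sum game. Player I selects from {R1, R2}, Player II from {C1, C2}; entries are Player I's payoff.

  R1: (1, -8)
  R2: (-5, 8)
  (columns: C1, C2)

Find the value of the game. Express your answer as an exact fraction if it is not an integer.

-16/11

Row minima: R1 → -8, R2 → -5; maximin = -5.
Column maxima: C1 → 1, C2 → 8; minimax = 1.
-5 ≠ 1, so there is no saddle point; optimal play is mixed.
Let Player I play R1 with probability p. Expected payoff against C1: 1p + (-5)(1−p) = 6p − 5; against C2: (-8)p + 8(1−p) = −16p + 8.
Setting these equal: 6p − 5 = −16p + 8 ⇒ 22p = 13 ⇒ p = 13/22, and the value is (6)·(13/22) − 5 = -16/11.
For Player II: with q = P(C1), equating R1's and R2's payoffs gives 9q − 8 = −13q + 8 ⇒ q = 8/11.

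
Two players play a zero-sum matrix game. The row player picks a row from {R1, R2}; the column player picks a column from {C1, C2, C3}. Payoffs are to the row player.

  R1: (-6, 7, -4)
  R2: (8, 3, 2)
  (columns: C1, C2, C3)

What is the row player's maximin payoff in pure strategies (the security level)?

2

Row minima: R1 → -6, R2 → 2.
The best of these is 2.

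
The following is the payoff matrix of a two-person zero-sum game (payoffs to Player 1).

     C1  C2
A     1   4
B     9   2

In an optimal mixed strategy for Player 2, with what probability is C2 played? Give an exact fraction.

4/5

Row minima: A → 1, B → 2; maximin = 2.
Column maxima: C1 → 9, C2 → 4; minimax = 4.
2 ≠ 4, so there is no saddle point; optimal play is mixed.
Let Player 1 play A with probability p. Expected payoff against C1: 1p + 9(1−p) = −8p + 9; against C2: 4p + 2(1−p) = 2p + 2.
Setting these equal: −8p + 9 = 2p + 2 ⇒ −10p = -7 ⇒ p = 7/10, and the value is (-8)·(7/10) + 9 = 17/5.
For Player 2: with q = P(C1), equating A's and B's payoffs gives −3q + 4 = 7q + 2 ⇒ q = 1/5.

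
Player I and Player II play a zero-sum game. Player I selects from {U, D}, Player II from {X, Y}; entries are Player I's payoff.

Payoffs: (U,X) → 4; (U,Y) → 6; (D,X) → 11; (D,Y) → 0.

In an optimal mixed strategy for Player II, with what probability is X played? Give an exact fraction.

Row minima: U → 4, D → 0; maximin = 4.
Column maxima: X → 11, Y → 6; minimax = 6.
4 ≠ 6, so there is no saddle point; optimal play is mixed.
Let Player I play U with probability p. Expected payoff against X: 4p + 11(1−p) = −7p + 11; against Y: 6p + 0(1−p) = 6p.
Setting these equal: −7p + 11 = 6p ⇒ −13p = -11 ⇒ p = 11/13, and the value is (-7)·(11/13) + 11 = 66/13.
For Player II: with q = P(X), equating U's and D's payoffs gives −2q + 6 = 11q ⇒ q = 6/13.

6/13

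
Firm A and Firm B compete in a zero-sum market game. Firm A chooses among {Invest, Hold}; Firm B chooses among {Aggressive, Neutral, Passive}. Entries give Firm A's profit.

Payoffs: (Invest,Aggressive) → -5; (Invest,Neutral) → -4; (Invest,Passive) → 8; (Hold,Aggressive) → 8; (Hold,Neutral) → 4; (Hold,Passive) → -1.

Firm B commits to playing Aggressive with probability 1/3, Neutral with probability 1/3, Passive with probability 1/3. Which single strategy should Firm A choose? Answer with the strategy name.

Hold

Expected payoff of Invest: (1/3)·(-5) + (1/3)·(-4) + (1/3)·8 = -1/3.
Expected payoff of Hold: (1/3)·8 + (1/3)·4 + (1/3)·(-1) = 11/3.
The largest is 11/3, so Firm A's best response is Hold.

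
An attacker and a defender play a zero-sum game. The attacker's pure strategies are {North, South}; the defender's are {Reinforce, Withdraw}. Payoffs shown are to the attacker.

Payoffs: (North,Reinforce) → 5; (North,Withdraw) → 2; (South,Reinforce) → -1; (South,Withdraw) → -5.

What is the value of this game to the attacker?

2

Row minima: North → 2, South → -5; maximin = 2.
Column maxima: Reinforce → 5, Withdraw → 2; minimax = 2.
Since maximin = minimax = 2, there is a saddle point and the value is 2.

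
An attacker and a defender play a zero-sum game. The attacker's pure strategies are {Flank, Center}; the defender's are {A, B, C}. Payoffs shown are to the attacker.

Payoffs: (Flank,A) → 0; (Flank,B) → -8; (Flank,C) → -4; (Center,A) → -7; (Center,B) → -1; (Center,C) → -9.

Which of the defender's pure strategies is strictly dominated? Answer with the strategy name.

C holds the attacker's payoff strictly below A in every row: -4 < 0, -9 < -7.
So A is strictly dominated for the defender.

A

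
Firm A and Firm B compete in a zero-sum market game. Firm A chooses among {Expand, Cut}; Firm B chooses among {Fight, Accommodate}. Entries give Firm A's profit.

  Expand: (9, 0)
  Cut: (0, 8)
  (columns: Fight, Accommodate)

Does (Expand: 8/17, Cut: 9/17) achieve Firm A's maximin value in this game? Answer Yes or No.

Against Fight this mix gives (8/17)·9 + (9/17)·0 = 72/17.
Against Accommodate this mix gives (8/17)·0 + (9/17)·8 = 72/17.
All of Firm B's active replies (Fight, Accommodate) yield 72/17, and no column does worse for Firm A. The mix makes Firm B indifferent and guarantees 72/17, so it is optimal.

Yes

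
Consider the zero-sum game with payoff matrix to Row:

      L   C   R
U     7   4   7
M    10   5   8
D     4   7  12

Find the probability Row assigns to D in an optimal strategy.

Row minima: U → 4, M → 5, D → 4; maximin = 5.
Column maxima: L → 10, C → 7, R → 12; minimax = 7.
5 ≠ 7, so there is no saddle point; optimal play is mixed.
U is strictly dominated by M, so Row never plays it.
R is strictly dominated by C (it gives Row strictly more in every row), so Column never plays it.
On the remaining 2×2 (M, D vs L, C):
Let Row play M with probability p. Expected payoff against L: 10p + 4(1−p) = 6p + 4; against C: 5p + 7(1−p) = −2p + 7.
Setting these equal: 6p + 4 = −2p + 7 ⇒ 8p = 3 ⇒ p = 3/8, and the value is (6)·(3/8) + 4 = 25/4.
For Column: with q = P(L), equating M's and D's payoffs gives 5q + 5 = −3q + 7 ⇒ q = 1/4.

5/8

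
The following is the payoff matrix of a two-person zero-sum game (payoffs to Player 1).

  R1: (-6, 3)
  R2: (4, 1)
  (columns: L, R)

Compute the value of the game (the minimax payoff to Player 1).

3/2

Row minima: R1 → -6, R2 → 1; maximin = 1.
Column maxima: L → 4, R → 3; minimax = 3.
1 ≠ 3, so there is no saddle point; optimal play is mixed.
Let Player 1 play R1 with probability p. Expected payoff against L: (-6)p + 4(1−p) = −10p + 4; against R: 3p + 1(1−p) = 2p + 1.
Setting these equal: −10p + 4 = 2p + 1 ⇒ −12p = -3 ⇒ p = 1/4, and the value is (-10)·(1/4) + 4 = 3/2.
For Player 2: with q = P(L), equating R1's and R2's payoffs gives −9q + 3 = 3q + 1 ⇒ q = 1/6.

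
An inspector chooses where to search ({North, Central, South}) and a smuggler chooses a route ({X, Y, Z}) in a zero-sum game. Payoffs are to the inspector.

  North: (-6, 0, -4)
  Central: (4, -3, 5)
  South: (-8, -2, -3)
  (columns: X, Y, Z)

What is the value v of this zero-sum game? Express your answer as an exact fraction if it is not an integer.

-18/13

Row minima: North → -6, Central → -3, South → -8; maximin = -3.
Column maxima: X → 4, Y → 0, Z → 5; minimax = 0.
-3 ≠ 0, so there is no saddle point; optimal play is mixed.
Z is strictly dominated by X (it gives the inspector strictly more in every row), so the smuggler never plays it.
With Z eliminated, South is strictly dominated by North (North gives the inspector strictly more in every remaining column), so the inspector never plays it.
On the remaining 2×2 (North, Central vs X, Y):
Let the inspector play North with probability p. Expected payoff against X: (-6)p + 4(1−p) = −10p + 4; against Y: 0p + (-3)(1−p) = 3p − 3.
Setting these equal: −10p + 4 = 3p − 3 ⇒ −13p = -7 ⇒ p = 7/13, and the value is (-10)·(7/13) + 4 = -18/13.
For the smuggler: with q = P(X), equating North's and Central's payoffs gives −6q = 7q − 3 ⇒ q = 3/13.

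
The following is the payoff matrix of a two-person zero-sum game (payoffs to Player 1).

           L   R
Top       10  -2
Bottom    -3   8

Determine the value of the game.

Row minima: Top → -2, Bottom → -3; maximin = -2.
Column maxima: L → 10, R → 8; minimax = 8.
-2 ≠ 8, so there is no saddle point; optimal play is mixed.
Let Player 1 play Top with probability p. Expected payoff against L: 10p + (-3)(1−p) = 13p − 3; against R: (-2)p + 8(1−p) = −10p + 8.
Setting these equal: 13p − 3 = −10p + 8 ⇒ 23p = 11 ⇒ p = 11/23, and the value is (13)·(11/23) − 3 = 74/23.
For Player 2: with q = P(L), equating Top's and Bottom's payoffs gives 12q − 2 = −11q + 8 ⇒ q = 10/23.

74/23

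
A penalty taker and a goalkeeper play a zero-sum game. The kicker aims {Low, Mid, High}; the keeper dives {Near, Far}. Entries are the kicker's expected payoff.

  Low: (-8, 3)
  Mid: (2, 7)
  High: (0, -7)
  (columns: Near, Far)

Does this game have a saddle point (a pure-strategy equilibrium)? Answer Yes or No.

Yes

Row minima: Low → -8, Mid → 2, High → -7; maximin = 2.
Column maxima: Near → 2, Far → 7; minimax = 2.
maximin = minimax = 2, so a saddle point exists.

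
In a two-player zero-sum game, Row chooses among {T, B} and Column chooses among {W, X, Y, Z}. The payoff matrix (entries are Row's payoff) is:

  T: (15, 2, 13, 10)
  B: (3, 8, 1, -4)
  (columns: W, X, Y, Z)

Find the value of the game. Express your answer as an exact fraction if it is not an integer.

Row minima: T → 2, B → -4; maximin = 2.
Column maxima: W → 15, X → 8, Y → 13, Z → 10; minimax = 8.
2 ≠ 8, so there is no saddle point; optimal play is mixed.
W is strictly dominated by Y (it gives Row strictly more in every row), so Column never plays it.
Y is strictly dominated by Z (it gives Row strictly more in every row), so Column never plays it.
On the remaining 2×2 (T, B vs X, Z):
Let Row play T with probability p. Expected payoff against X: 2p + 8(1−p) = −6p + 8; against Z: 10p + (-4)(1−p) = 14p − 4.
Setting these equal: −6p + 8 = 14p − 4 ⇒ −20p = -12 ⇒ p = 3/5, and the value is (-6)·(3/5) + 8 = 22/5.
For Column: with q = P(X), equating T's and B's payoffs gives −8q + 10 = 12q − 4 ⇒ q = 7/10.

22/5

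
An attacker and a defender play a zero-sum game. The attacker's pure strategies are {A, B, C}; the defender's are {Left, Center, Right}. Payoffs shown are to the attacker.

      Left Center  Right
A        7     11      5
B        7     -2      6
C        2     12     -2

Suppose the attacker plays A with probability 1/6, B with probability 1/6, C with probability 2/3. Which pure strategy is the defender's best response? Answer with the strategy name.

Right

If the defender plays Left, the attacker's expected payoff is (1/6)·7 + (1/6)·7 + (2/3)·2 = 11/3.
If the defender plays Center, the attacker's expected payoff is (1/6)·11 + (1/6)·(-2) + (2/3)·12 = 19/2.
If the defender plays Right, the attacker's expected payoff is (1/6)·5 + (1/6)·6 + (2/3)·(-2) = 1/2.
The defender minimizes the attacker's payoff; the smallest is 1/2, so the best response is Right.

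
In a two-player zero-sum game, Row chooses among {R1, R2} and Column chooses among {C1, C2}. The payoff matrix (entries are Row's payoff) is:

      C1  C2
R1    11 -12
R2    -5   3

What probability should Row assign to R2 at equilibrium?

23/31

Row minima: R1 → -12, R2 → -5; maximin = -5.
Column maxima: C1 → 11, C2 → 3; minimax = 3.
-5 ≠ 3, so there is no saddle point; optimal play is mixed.
Let Row play R1 with probability p. Expected payoff against C1: 11p + (-5)(1−p) = 16p − 5; against C2: (-12)p + 3(1−p) = −15p + 3.
Setting these equal: 16p − 5 = −15p + 3 ⇒ 31p = 8 ⇒ p = 8/31, and the value is (16)·(8/31) − 5 = -27/31.
For Column: with q = P(C1), equating R1's and R2's payoffs gives 23q − 12 = −8q + 3 ⇒ q = 15/31.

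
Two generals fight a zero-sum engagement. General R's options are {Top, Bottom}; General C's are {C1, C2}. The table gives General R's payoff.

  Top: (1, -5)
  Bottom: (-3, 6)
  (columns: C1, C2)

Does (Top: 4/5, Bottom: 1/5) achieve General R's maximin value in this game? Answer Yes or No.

No

Against C1 this mix gives (4/5)·1 + (1/5)·(-3) = 1/5.
Against C2 this mix gives (4/5)·(-5) + (1/5)·6 = -14/5.
General C will play C2, holding General R to -14/5. Shifting weight toward the row that does better against C2 would raise this floor (the equalizing mix achieves -3/5 against both C2 and C1), so the proposed strategy is not optimal.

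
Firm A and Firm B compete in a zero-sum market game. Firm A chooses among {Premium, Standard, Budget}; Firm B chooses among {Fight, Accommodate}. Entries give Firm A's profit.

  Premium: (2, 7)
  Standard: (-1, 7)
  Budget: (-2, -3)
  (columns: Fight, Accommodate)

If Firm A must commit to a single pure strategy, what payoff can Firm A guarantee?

Row minima: Premium → 2, Standard → -1, Budget → -3.
The best of these is 2.

2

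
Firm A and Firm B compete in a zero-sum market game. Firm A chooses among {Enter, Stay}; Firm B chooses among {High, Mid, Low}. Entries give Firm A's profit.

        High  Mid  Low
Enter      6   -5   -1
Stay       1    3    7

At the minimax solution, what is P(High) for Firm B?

8/13

Row minima: Enter → -5, Stay → 1; maximin = 1.
Column maxima: High → 6, Mid → 3, Low → 7; minimax = 3.
1 ≠ 3, so there is no saddle point; optimal play is mixed.
Low is strictly dominated by Mid (it gives Firm A strictly more in every row), so Firm B never plays it.
On the remaining 2×2 (Enter, Stay vs High, Mid):
Let Firm A play Enter with probability p. Expected payoff against High: 6p + 1(1−p) = 5p + 1; against Mid: (-5)p + 3(1−p) = −8p + 3.
Setting these equal: 5p + 1 = −8p + 3 ⇒ 13p = 2 ⇒ p = 2/13, and the value is (5)·(2/13) + 1 = 23/13.
For Firm B: with q = P(High), equating Enter's and Stay's payoffs gives 11q − 5 = −2q + 3 ⇒ q = 8/13.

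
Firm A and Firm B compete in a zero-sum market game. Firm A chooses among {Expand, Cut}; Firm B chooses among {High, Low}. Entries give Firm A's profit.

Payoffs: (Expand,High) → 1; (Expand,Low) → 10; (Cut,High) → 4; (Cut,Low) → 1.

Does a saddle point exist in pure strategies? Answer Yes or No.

No

Row minima: Expand → 1, Cut → 1; maximin = 1.
Column maxima: High → 4, Low → 10; minimax = 4.
1 ≠ 4, so no pure-strategy equilibrium exists.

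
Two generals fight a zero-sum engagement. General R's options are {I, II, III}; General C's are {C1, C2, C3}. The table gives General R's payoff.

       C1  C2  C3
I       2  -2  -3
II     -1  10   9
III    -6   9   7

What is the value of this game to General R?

1

Row minima: I → -3, II → -1, III → -6; maximin = -1.
Column maxima: C1 → 2, C2 → 10, C3 → 9; minimax = 2.
-1 ≠ 2, so there is no saddle point; optimal play is mixed.
III is strictly dominated by II, so General R never plays it.
C2 is strictly dominated by C3 (it gives General R strictly more in every row), so General C never plays it.
On the remaining 2×2 (I, II vs C1, C3):
Let General R play I with probability p. Expected payoff against C1: 2p + (-1)(1−p) = 3p − 1; against C3: (-3)p + 9(1−p) = −12p + 9.
Setting these equal: 3p − 1 = −12p + 9 ⇒ 15p = 10 ⇒ p = 2/3, and the value is (3)·(2/3) − 1 = 1.
For General C: with q = P(C1), equating I's and II's payoffs gives 5q − 3 = −10q + 9 ⇒ q = 4/5.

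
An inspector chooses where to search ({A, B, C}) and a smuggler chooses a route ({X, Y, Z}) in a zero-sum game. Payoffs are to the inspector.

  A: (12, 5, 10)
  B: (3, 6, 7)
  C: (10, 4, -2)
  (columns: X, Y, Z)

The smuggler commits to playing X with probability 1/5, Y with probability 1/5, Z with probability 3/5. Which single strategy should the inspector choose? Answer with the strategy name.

A

Expected payoff of A: (1/5)·12 + (1/5)·5 + (3/5)·10 = 47/5.
Expected payoff of B: (1/5)·3 + (1/5)·6 + (3/5)·7 = 6.
Expected payoff of C: (1/5)·10 + (1/5)·4 + (3/5)·(-2) = 8/5.
The largest is 47/5, so the inspector's best response is A.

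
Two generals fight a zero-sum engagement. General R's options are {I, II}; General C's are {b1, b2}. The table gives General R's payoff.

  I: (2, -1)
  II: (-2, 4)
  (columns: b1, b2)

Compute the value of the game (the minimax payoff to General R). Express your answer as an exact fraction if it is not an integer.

Row minima: I → -1, II → -2; maximin = -1.
Column maxima: b1 → 2, b2 → 4; minimax = 2.
-1 ≠ 2, so there is no saddle point; optimal play is mixed.
Let General R play I with probability p. Expected payoff against b1: 2p + (-2)(1−p) = 4p − 2; against b2: (-1)p + 4(1−p) = −5p + 4.
Setting these equal: 4p − 2 = −5p + 4 ⇒ 9p = 6 ⇒ p = 2/3, and the value is (4)·(2/3) − 2 = 2/3.
For General C: with q = P(b1), equating I's and II's payoffs gives 3q − 1 = −6q + 4 ⇒ q = 5/9.

2/3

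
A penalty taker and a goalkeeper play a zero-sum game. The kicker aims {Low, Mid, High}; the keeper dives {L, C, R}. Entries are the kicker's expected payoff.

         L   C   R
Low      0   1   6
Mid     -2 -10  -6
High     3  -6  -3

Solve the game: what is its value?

3/10

Row minima: Low → 0, Mid → -10, High → -6; maximin = 0.
Column maxima: L → 3, C → 1, R → 6; minimax = 1.
0 ≠ 1, so there is no saddle point; optimal play is mixed.
Mid is strictly dominated by Low, so the kicker never plays it.
R is strictly dominated by C (it gives the kicker strictly more in every row), so the keeper never plays it.
On the remaining 2×2 (Low, High vs L, C):
Let the kicker play Low with probability p. Expected payoff against L: 0p + 3(1−p) = −3p + 3; against C: 1p + (-6)(1−p) = 7p − 6.
Setting these equal: −3p + 3 = 7p − 6 ⇒ −10p = -9 ⇒ p = 9/10, and the value is (-3)·(9/10) + 3 = 3/10.
For the keeper: with q = P(L), equating Low's and High's payoffs gives −q + 1 = 9q − 6 ⇒ q = 7/10.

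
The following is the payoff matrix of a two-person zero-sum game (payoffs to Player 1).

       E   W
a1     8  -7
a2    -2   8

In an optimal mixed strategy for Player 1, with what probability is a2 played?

Row minima: a1 → -7, a2 → -2; maximin = -2.
Column maxima: E → 8, W → 8; minimax = 8.
-2 ≠ 8, so there is no saddle point; optimal play is mixed.
Let Player 1 play a1 with probability p. Expected payoff against E: 8p + (-2)(1−p) = 10p − 2; against W: (-7)p + 8(1−p) = −15p + 8.
Setting these equal: 10p − 2 = −15p + 8 ⇒ 25p = 10 ⇒ p = 2/5, and the value is (10)·(2/5) − 2 = 2.
For Player 2: with q = P(E), equating a1's and a2's payoffs gives 15q − 7 = −10q + 8 ⇒ q = 3/5.

3/5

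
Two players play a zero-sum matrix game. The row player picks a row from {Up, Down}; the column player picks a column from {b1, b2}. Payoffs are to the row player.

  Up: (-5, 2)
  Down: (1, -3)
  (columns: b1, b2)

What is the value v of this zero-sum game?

Row minima: Up → -5, Down → -3; maximin = -3.
Column maxima: b1 → 1, b2 → 2; minimax = 1.
-3 ≠ 1, so there is no saddle point; optimal play is mixed.
Let the row player play Up with probability p. Expected payoff against b1: (-5)p + 1(1−p) = −6p + 1; against b2: 2p + (-3)(1−p) = 5p − 3.
Setting these equal: −6p + 1 = 5p − 3 ⇒ −11p = -4 ⇒ p = 4/11, and the value is (-6)·(4/11) + 1 = -13/11.
For the column player: with q = P(b1), equating Up's and Down's payoffs gives −7q + 2 = 4q − 3 ⇒ q = 5/11.

-13/11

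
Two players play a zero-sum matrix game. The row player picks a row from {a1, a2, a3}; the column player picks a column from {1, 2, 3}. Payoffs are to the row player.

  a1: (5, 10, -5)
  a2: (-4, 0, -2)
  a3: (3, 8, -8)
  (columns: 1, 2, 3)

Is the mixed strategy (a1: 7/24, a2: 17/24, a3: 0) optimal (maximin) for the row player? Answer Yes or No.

Against 1 this mix gives (7/24)·5 + (17/24)·(-4) = -11/8.
Against 2 this mix gives (7/24)·10 + (17/24)·0 = 35/12.
Against 3 this mix gives (7/24)·(-5) + (17/24)·(-2) = -23/8.
The column player will play 3, holding the row player to -23/8. Shifting weight toward the row that does better against 3 would raise this floor (the equalizing mix achieves -5/2 against both 3 and 1), so the proposed strategy is not optimal.

No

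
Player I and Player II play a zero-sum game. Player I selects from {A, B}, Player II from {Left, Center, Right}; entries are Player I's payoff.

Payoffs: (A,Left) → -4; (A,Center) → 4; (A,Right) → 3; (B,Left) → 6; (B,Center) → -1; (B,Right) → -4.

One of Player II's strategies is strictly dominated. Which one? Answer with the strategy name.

Right holds Player I's payoff strictly below Center in every row: 3 < 4, -4 < -1.
So Center is strictly dominated for Player II.

Center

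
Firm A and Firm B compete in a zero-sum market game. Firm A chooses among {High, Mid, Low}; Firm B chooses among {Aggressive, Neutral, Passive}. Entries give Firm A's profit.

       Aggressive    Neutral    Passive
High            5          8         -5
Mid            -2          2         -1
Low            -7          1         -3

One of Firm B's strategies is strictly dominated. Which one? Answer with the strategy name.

Aggressive holds Firm A's payoff strictly below Neutral in every row: 5 < 8, -2 < 2, -7 < 1.
So Neutral is strictly dominated for Firm B.

Neutral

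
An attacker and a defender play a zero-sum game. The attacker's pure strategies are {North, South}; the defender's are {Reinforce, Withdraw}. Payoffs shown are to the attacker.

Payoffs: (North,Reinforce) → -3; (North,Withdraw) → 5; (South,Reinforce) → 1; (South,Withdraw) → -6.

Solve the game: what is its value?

Row minima: North → -3, South → -6; maximin = -3.
Column maxima: Reinforce → 1, Withdraw → 5; minimax = 1.
-3 ≠ 1, so there is no saddle point; optimal play is mixed.
Let the attacker play North with probability p. Expected payoff against Reinforce: (-3)p + 1(1−p) = −4p + 1; against Withdraw: 5p + (-6)(1−p) = 11p − 6.
Setting these equal: −4p + 1 = 11p − 6 ⇒ −15p = -7 ⇒ p = 7/15, and the value is (-4)·(7/15) + 1 = -13/15.
For the defender: with q = P(Reinforce), equating North's and South's payoffs gives −8q + 5 = 7q − 6 ⇒ q = 11/15.

-13/15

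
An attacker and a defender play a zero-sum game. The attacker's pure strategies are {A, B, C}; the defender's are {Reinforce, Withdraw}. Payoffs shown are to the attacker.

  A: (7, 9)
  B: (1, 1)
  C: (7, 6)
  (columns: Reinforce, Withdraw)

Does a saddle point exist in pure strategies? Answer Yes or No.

Row minima: A → 7, B → 1, C → 6; maximin = 7.
Column maxima: Reinforce → 7, Withdraw → 9; minimax = 7.
maximin = minimax = 7, so a saddle point exists.

Yes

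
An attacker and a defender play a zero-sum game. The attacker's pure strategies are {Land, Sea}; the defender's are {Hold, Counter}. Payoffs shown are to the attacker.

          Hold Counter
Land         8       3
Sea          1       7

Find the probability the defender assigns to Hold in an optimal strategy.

Row minima: Land → 3, Sea → 1; maximin = 3.
Column maxima: Hold → 8, Counter → 7; minimax = 7.
3 ≠ 7, so there is no saddle point; optimal play is mixed.
Let the attacker play Land with probability p. Expected payoff against Hold: 8p + 1(1−p) = 7p + 1; against Counter: 3p + 7(1−p) = −4p + 7.
Setting these equal: 7p + 1 = −4p + 7 ⇒ 11p = 6 ⇒ p = 6/11, and the value is (7)·(6/11) + 1 = 53/11.
For the defender: with q = P(Hold), equating Land's and Sea's payoffs gives 5q + 3 = −6q + 7 ⇒ q = 4/11.

4/11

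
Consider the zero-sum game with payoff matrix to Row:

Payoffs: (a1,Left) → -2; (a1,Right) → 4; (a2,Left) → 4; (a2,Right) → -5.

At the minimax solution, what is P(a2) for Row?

Row minima: a1 → -2, a2 → -5; maximin = -2.
Column maxima: Left → 4, Right → 4; minimax = 4.
-2 ≠ 4, so there is no saddle point; optimal play is mixed.
Let Row play a1 with probability p. Expected payoff against Left: (-2)p + 4(1−p) = −6p + 4; against Right: 4p + (-5)(1−p) = 9p − 5.
Setting these equal: −6p + 4 = 9p − 5 ⇒ −15p = -9 ⇒ p = 3/5, and the value is (-6)·(3/5) + 4 = 2/5.
For Column: with q = P(Left), equating a1's and a2's payoffs gives −6q + 4 = 9q − 5 ⇒ q = 3/5.

2/5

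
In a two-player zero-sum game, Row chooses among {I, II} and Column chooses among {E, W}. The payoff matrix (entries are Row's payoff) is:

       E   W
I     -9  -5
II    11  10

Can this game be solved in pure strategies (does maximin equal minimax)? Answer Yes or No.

Row minima: I → -9, II → 10; maximin = 10.
Column maxima: E → 11, W → 10; minimax = 10.
maximin = minimax = 10, so a saddle point exists.

Yes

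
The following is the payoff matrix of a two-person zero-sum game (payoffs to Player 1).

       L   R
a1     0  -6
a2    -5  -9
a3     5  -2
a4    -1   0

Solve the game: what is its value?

Row minima: a1 → -6, a2 → -9, a3 → -2, a4 → -1; maximin = -1.
Column maxima: L → 5, R → 0; minimax = 0.
-1 ≠ 0, so there is no saddle point; optimal play is mixed.
a1 is strictly dominated by a3, so Player 1 never plays it.
a2 is strictly dominated by a3, so Player 1 never plays it.
On the remaining 2×2 (a3, a4 vs L, R):
Let Player 1 play a3 with probability p. Expected payoff against L: 5p + (-1)(1−p) = 6p − 1; against R: (-2)p + 0(1−p) = −2p.
Setting these equal: 6p − 1 = −2p ⇒ 8p = 1 ⇒ p = 1/8, and the value is (6)·(1/8) − 1 = -1/4.
For Player 2: with q = P(L), equating a3's and a4's payoffs gives 7q − 2 = −q ⇒ q = 1/4.

-1/4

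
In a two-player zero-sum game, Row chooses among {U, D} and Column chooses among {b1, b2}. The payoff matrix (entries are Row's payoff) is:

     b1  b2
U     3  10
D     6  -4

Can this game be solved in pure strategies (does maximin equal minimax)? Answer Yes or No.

Row minima: U → 3, D → -4; maximin = 3.
Column maxima: b1 → 6, b2 → 10; minimax = 6.
3 ≠ 6, so no pure-strategy equilibrium exists.

No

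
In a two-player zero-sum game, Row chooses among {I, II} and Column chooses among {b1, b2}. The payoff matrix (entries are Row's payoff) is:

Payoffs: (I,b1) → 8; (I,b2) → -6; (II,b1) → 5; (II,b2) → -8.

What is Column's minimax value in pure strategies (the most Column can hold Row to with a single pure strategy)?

Column maxima: b1 → 8, b2 → -6.
The smallest of these is -6.

-6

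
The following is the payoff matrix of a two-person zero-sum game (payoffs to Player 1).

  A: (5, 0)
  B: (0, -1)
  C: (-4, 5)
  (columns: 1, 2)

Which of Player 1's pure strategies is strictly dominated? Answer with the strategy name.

A gives a strictly higher payoff than B against every column: 5 > 0, 0 > -1.
So B is strictly dominated and Player 1 never plays it.

B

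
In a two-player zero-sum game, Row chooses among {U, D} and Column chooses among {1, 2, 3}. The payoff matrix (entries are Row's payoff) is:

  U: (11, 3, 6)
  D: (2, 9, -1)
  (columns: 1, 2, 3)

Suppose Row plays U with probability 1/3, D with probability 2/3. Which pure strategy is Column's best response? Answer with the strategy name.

3

If Column plays 1, Row's expected payoff is (1/3)·11 + (2/3)·2 = 5.
If Column plays 2, Row's expected payoff is (1/3)·3 + (2/3)·9 = 7.
If Column plays 3, Row's expected payoff is (1/3)·6 + (2/3)·(-1) = 4/3.
Column minimizes Row's payoff; the smallest is 4/3, so the best response is 3.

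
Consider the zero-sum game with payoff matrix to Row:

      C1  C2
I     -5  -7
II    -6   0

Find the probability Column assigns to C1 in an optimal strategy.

Row minima: I → -7, II → -6; maximin = -6.
Column maxima: C1 → -5, C2 → 0; minimax = -5.
-6 ≠ -5, so there is no saddle point; optimal play is mixed.
Let Row play I with probability p. Expected payoff against C1: (-5)p + (-6)(1−p) = p − 6; against C2: (-7)p + 0(1−p) = −7p.
Setting these equal: p − 6 = −7p ⇒ 8p = 6 ⇒ p = 3/4, and the value is (1)·(3/4) − 6 = -21/4.
For Column: with q = P(C1), equating I's and II's payoffs gives 2q − 7 = −6q ⇒ q = 7/8.

7/8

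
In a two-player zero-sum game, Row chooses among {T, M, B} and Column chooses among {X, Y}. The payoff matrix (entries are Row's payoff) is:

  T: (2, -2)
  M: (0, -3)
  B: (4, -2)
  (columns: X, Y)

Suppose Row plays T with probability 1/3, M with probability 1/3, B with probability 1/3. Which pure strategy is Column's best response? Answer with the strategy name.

If Column plays X, Row's expected payoff is (1/3)·2 + (1/3)·0 + (1/3)·4 = 2.
If Column plays Y, Row's expected payoff is (1/3)·(-2) + (1/3)·(-3) + (1/3)·(-2) = -7/3.
Column minimizes Row's payoff; the smallest is -7/3, so the best response is Y.

Y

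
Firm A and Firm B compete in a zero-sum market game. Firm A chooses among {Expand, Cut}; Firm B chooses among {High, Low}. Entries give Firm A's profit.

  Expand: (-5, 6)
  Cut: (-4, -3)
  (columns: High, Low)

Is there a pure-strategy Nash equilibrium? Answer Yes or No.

Yes

Row minima: Expand → -5, Cut → -4; maximin = -4.
Column maxima: High → -4, Low → 6; minimax = -4.
maximin = minimax = -4, so a saddle point exists.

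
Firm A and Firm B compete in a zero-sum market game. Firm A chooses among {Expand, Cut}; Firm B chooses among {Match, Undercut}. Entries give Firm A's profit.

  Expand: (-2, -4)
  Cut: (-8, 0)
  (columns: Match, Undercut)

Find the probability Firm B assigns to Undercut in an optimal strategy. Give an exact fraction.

3/5

Row minima: Expand → -4, Cut → -8; maximin = -4.
Column maxima: Match → -2, Undercut → 0; minimax = -2.
-4 ≠ -2, so there is no saddle point; optimal play is mixed.
Let Firm A play Expand with probability p. Expected payoff against Match: (-2)p + (-8)(1−p) = 6p − 8; against Undercut: (-4)p + 0(1−p) = −4p.
Setting these equal: 6p − 8 = −4p ⇒ 10p = 8 ⇒ p = 4/5, and the value is (6)·(4/5) − 8 = -16/5.
For Firm B: with q = P(Match), equating Expand's and Cut's payoffs gives 2q − 4 = −8q ⇒ q = 2/5.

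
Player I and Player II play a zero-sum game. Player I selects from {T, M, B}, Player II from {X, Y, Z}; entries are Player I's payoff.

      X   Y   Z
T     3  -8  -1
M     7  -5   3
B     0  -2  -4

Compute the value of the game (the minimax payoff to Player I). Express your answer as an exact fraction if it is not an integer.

-13/5

Row minima: T → -8, M → -5, B → -4; maximin = -4.
Column maxima: X → 7, Y → -2, Z → 3; minimax = -2.
-4 ≠ -2, so there is no saddle point; optimal play is mixed.
T is strictly dominated by M, so Player I never plays it.
X is strictly dominated by Y (it gives Player I strictly more in every row), so Player II never plays it.
On the remaining 2×2 (M, B vs Y, Z):
Let Player I play M with probability p. Expected payoff against Y: (-5)p + (-2)(1−p) = −3p − 2; against Z: 3p + (-4)(1−p) = 7p − 4.
Setting these equal: −3p − 2 = 7p − 4 ⇒ −10p = -2 ⇒ p = 1/5, and the value is (-3)·(1/5) − 2 = -13/5.
For Player II: with q = P(Y), equating M's and B's payoffs gives −8q + 3 = 2q − 4 ⇒ q = 7/10.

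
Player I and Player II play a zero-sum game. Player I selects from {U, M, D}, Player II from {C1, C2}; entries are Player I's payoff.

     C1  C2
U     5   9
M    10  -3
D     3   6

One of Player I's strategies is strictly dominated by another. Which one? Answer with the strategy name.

D

U gives a strictly higher payoff than D against every column: 5 > 3, 9 > 6.
So D is strictly dominated and Player I never plays it.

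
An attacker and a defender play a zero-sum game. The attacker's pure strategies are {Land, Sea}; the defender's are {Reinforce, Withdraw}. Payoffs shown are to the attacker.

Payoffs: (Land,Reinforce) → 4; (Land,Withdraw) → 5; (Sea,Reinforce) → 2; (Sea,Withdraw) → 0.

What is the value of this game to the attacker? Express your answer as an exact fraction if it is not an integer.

4

Row minima: Land → 4, Sea → 0; maximin = 4.
Column maxima: Reinforce → 4, Withdraw → 5; minimax = 4.
Since maximin = minimax = 4, there is a saddle point and the value is 4.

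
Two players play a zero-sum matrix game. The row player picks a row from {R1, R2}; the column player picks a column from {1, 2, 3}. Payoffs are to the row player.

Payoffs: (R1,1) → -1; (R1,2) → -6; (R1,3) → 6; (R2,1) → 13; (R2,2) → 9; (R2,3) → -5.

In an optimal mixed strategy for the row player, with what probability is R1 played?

7/13

Row minima: R1 → -6, R2 → -5; maximin = -5.
Column maxima: 1 → 13, 2 → 9, 3 → 6; minimax = 6.
-5 ≠ 6, so there is no saddle point; optimal play is mixed.
1 is strictly dominated by 2 (it gives the row player strictly more in every row), so the column player never plays it.
On the remaining 2×2 (R1, R2 vs 2, 3):
Let the row player play R1 with probability p. Expected payoff against 2: (-6)p + 9(1−p) = −15p + 9; against 3: 6p + (-5)(1−p) = 11p − 5.
Setting these equal: −15p + 9 = 11p − 5 ⇒ −26p = -14 ⇒ p = 7/13, and the value is (-15)·(7/13) + 9 = 12/13.
For the column player: with q = P(2), equating R1's and R2's payoffs gives −12q + 6 = 14q − 5 ⇒ q = 11/26.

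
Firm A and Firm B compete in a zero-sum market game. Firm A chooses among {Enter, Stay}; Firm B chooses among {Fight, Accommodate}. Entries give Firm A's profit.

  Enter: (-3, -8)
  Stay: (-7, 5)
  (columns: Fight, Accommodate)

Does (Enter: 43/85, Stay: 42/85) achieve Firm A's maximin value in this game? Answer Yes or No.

Against Fight this mix gives (43/85)·(-3) + (42/85)·(-7) = -423/85.
Against Accommodate this mix gives (43/85)·(-8) + (42/85)·5 = -134/85.
Firm B will play Fight, holding Firm A to -423/85. Shifting weight toward the row that does better against Fight would raise this floor (the equalizing mix achieves -71/17 against both Fight and Accommodate), so the proposed strategy is not optimal.

No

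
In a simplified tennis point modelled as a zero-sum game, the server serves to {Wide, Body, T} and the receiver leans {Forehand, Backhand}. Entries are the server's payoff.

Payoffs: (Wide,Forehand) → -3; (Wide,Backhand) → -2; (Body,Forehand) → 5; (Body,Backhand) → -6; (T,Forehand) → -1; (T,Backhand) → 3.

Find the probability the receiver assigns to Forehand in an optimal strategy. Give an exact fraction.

Row minima: Wide → -3, Body → -6, T → -1; maximin = -1.
Column maxima: Forehand → 5, Backhand → 3; minimax = 3.
-1 ≠ 3, so there is no saddle point; optimal play is mixed.
Wide is strictly dominated by T, so the server never plays it.
On the remaining 2×2 (Body, T vs Forehand, Backhand):
Let the server play Body with probability p. Expected payoff against Forehand: 5p + (-1)(1−p) = 6p − 1; against Backhand: (-6)p + 3(1−p) = −9p + 3.
Setting these equal: 6p − 1 = −9p + 3 ⇒ 15p = 4 ⇒ p = 4/15, and the value is (6)·(4/15) − 1 = 3/5.
For the receiver: with q = P(Forehand), equating Body's and T's payoffs gives 11q − 6 = −4q + 3 ⇒ q = 3/5.

3/5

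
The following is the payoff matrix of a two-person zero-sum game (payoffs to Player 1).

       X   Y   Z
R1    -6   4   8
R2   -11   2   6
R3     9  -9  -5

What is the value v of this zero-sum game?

-9/14

Row minima: R1 → -6, R2 → -11, R3 → -9; maximin = -6.
Column maxima: X → 9, Y → 4, Z → 8; minimax = 4.
-6 ≠ 4, so there is no saddle point; optimal play is mixed.
R2 is strictly dominated by R1, so Player 1 never plays it.
Z is strictly dominated by Y (it gives Player 1 strictly more in every row), so Player 2 never plays it.
On the remaining 2×2 (R1, R3 vs X, Y):
Let Player 1 play R1 with probability p. Expected payoff against X: (-6)p + 9(1−p) = −15p + 9; against Y: 4p + (-9)(1−p) = 13p − 9.
Setting these equal: −15p + 9 = 13p − 9 ⇒ −28p = -18 ⇒ p = 9/14, and the value is (-15)·(9/14) + 9 = -9/14.
For Player 2: with q = P(X), equating R1's and R3's payoffs gives −10q + 4 = 18q − 9 ⇒ q = 13/28.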